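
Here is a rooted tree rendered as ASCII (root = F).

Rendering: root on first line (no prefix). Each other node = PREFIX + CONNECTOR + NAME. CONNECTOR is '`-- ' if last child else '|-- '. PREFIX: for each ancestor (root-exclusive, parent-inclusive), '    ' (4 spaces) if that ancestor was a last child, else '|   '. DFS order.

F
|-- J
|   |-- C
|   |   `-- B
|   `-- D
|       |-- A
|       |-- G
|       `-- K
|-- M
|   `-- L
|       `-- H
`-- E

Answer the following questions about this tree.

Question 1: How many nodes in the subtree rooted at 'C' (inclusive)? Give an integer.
Subtree rooted at C contains: B, C
Count = 2

Answer: 2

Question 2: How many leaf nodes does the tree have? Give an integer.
Leaves (nodes with no children): A, B, E, G, H, K

Answer: 6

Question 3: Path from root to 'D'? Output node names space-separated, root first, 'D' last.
Answer: F J D

Derivation:
Walk down from root: F -> J -> D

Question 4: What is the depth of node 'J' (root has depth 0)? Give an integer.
Answer: 1

Derivation:
Path from root to J: F -> J
Depth = number of edges = 1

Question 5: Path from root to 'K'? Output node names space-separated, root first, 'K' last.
Walk down from root: F -> J -> D -> K

Answer: F J D K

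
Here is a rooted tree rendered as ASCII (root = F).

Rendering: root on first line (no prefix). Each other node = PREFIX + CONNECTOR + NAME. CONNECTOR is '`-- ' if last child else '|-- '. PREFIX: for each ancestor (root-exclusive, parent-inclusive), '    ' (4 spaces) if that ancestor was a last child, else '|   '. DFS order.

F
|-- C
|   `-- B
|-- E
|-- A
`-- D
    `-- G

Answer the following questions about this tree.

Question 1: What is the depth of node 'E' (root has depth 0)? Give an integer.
Answer: 1

Derivation:
Path from root to E: F -> E
Depth = number of edges = 1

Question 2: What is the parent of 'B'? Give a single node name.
Answer: C

Derivation:
Scan adjacency: B appears as child of C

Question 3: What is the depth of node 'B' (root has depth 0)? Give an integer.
Path from root to B: F -> C -> B
Depth = number of edges = 2

Answer: 2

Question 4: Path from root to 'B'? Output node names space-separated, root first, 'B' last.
Answer: F C B

Derivation:
Walk down from root: F -> C -> B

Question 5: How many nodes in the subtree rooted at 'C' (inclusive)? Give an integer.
Answer: 2

Derivation:
Subtree rooted at C contains: B, C
Count = 2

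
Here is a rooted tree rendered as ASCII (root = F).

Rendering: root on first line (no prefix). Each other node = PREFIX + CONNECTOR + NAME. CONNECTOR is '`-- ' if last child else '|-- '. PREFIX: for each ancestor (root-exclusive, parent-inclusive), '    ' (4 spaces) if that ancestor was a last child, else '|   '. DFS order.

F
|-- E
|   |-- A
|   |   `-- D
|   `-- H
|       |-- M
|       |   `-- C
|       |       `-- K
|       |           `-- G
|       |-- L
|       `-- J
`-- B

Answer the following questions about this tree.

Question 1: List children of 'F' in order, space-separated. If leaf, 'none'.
Answer: E B

Derivation:
Node F's children (from adjacency): E, B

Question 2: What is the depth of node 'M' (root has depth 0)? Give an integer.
Answer: 3

Derivation:
Path from root to M: F -> E -> H -> M
Depth = number of edges = 3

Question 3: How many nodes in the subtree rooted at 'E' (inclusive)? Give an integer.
Subtree rooted at E contains: A, C, D, E, G, H, J, K, L, M
Count = 10

Answer: 10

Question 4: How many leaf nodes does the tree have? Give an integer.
Leaves (nodes with no children): B, D, G, J, L

Answer: 5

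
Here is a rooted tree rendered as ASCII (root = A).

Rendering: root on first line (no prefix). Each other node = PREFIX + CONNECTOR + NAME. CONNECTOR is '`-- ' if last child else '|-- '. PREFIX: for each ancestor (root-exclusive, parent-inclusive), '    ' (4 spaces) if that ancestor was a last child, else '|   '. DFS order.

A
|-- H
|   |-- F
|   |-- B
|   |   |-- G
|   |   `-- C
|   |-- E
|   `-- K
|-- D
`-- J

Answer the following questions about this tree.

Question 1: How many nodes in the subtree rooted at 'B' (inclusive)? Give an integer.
Answer: 3

Derivation:
Subtree rooted at B contains: B, C, G
Count = 3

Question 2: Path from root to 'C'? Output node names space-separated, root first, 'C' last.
Walk down from root: A -> H -> B -> C

Answer: A H B C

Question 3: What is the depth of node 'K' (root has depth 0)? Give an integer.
Path from root to K: A -> H -> K
Depth = number of edges = 2

Answer: 2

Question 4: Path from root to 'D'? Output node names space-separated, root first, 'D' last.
Walk down from root: A -> D

Answer: A D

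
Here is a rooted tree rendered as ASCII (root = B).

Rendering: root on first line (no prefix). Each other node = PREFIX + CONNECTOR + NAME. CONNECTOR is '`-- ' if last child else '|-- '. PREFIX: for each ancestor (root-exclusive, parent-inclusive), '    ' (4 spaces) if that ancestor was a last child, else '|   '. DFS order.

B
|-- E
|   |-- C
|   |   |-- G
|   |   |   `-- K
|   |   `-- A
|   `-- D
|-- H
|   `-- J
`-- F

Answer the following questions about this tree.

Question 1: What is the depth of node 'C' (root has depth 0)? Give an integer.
Answer: 2

Derivation:
Path from root to C: B -> E -> C
Depth = number of edges = 2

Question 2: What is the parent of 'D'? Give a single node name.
Scan adjacency: D appears as child of E

Answer: E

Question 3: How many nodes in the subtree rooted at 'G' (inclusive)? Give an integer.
Answer: 2

Derivation:
Subtree rooted at G contains: G, K
Count = 2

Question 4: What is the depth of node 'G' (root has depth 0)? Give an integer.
Answer: 3

Derivation:
Path from root to G: B -> E -> C -> G
Depth = number of edges = 3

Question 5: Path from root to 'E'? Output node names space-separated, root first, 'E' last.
Answer: B E

Derivation:
Walk down from root: B -> E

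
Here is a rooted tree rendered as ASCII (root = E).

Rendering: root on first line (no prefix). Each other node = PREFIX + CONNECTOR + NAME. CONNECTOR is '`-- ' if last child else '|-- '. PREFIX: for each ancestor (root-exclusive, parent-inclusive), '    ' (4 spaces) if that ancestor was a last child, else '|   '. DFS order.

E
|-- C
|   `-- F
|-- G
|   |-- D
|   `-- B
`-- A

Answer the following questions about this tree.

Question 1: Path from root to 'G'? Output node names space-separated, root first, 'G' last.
Walk down from root: E -> G

Answer: E G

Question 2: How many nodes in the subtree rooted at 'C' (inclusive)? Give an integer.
Subtree rooted at C contains: C, F
Count = 2

Answer: 2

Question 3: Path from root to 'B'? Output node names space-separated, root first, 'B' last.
Answer: E G B

Derivation:
Walk down from root: E -> G -> B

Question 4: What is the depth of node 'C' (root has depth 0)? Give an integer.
Answer: 1

Derivation:
Path from root to C: E -> C
Depth = number of edges = 1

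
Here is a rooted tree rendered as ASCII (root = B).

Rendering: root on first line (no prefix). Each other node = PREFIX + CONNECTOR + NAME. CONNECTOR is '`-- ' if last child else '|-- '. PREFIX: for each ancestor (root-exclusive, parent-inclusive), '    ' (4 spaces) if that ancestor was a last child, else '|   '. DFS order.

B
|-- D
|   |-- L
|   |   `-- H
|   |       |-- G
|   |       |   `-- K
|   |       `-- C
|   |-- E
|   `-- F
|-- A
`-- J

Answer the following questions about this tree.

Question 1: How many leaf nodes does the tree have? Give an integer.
Answer: 6

Derivation:
Leaves (nodes with no children): A, C, E, F, J, K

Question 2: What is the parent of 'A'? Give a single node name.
Answer: B

Derivation:
Scan adjacency: A appears as child of B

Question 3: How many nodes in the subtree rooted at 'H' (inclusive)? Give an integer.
Subtree rooted at H contains: C, G, H, K
Count = 4

Answer: 4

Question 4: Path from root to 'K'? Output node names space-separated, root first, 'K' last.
Walk down from root: B -> D -> L -> H -> G -> K

Answer: B D L H G K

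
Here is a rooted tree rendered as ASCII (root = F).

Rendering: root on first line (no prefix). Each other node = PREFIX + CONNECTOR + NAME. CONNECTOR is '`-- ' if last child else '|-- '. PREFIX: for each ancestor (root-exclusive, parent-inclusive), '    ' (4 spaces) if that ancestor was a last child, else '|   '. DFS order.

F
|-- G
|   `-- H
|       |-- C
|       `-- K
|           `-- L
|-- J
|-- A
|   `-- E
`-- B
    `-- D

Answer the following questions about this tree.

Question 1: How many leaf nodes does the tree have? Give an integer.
Leaves (nodes with no children): C, D, E, J, L

Answer: 5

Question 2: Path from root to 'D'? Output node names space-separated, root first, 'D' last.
Answer: F B D

Derivation:
Walk down from root: F -> B -> D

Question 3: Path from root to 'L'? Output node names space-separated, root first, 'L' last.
Answer: F G H K L

Derivation:
Walk down from root: F -> G -> H -> K -> L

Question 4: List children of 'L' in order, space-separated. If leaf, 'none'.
Node L's children (from adjacency): (leaf)

Answer: none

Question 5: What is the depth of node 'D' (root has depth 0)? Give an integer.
Answer: 2

Derivation:
Path from root to D: F -> B -> D
Depth = number of edges = 2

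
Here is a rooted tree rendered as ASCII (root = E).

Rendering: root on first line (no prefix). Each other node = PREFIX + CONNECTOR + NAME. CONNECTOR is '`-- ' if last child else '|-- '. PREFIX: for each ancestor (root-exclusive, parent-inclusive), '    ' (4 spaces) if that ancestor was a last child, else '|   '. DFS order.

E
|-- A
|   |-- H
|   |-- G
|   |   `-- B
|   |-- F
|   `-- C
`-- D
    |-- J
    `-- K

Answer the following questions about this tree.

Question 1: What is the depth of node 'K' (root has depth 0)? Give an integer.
Path from root to K: E -> D -> K
Depth = number of edges = 2

Answer: 2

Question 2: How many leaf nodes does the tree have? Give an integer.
Leaves (nodes with no children): B, C, F, H, J, K

Answer: 6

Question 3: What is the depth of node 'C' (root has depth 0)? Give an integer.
Answer: 2

Derivation:
Path from root to C: E -> A -> C
Depth = number of edges = 2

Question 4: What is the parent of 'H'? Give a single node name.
Scan adjacency: H appears as child of A

Answer: A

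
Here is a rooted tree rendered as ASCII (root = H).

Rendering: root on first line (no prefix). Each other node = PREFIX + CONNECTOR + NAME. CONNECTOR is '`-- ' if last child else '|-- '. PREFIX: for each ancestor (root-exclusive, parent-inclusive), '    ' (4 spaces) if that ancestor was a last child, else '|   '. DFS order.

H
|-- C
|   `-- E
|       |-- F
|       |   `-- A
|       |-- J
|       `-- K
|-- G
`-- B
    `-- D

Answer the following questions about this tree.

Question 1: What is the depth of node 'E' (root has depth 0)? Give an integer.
Answer: 2

Derivation:
Path from root to E: H -> C -> E
Depth = number of edges = 2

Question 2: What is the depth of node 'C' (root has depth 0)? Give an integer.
Path from root to C: H -> C
Depth = number of edges = 1

Answer: 1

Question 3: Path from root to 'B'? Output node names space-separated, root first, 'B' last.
Walk down from root: H -> B

Answer: H B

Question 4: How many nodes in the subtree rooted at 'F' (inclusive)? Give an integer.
Answer: 2

Derivation:
Subtree rooted at F contains: A, F
Count = 2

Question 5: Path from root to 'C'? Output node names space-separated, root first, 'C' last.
Answer: H C

Derivation:
Walk down from root: H -> C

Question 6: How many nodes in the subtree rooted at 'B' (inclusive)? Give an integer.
Subtree rooted at B contains: B, D
Count = 2

Answer: 2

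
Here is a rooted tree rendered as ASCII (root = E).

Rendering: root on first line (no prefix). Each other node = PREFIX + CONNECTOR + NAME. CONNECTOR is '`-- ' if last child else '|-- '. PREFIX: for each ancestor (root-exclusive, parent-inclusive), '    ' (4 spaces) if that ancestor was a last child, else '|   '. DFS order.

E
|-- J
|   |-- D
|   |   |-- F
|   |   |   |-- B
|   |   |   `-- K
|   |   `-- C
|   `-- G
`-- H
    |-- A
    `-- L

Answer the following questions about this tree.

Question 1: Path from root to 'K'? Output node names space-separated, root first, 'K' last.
Answer: E J D F K

Derivation:
Walk down from root: E -> J -> D -> F -> K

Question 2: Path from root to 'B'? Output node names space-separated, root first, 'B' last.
Walk down from root: E -> J -> D -> F -> B

Answer: E J D F B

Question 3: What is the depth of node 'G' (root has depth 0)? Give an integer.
Path from root to G: E -> J -> G
Depth = number of edges = 2

Answer: 2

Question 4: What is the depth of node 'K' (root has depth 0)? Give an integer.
Path from root to K: E -> J -> D -> F -> K
Depth = number of edges = 4

Answer: 4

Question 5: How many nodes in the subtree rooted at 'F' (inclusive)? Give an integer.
Subtree rooted at F contains: B, F, K
Count = 3

Answer: 3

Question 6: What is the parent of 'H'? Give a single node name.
Answer: E

Derivation:
Scan adjacency: H appears as child of E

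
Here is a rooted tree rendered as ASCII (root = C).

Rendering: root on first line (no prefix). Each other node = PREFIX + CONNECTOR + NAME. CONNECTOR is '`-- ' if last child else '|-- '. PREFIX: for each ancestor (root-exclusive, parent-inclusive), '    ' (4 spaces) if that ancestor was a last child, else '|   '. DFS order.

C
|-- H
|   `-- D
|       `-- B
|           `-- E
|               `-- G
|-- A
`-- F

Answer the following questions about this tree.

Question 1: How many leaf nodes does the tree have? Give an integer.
Leaves (nodes with no children): A, F, G

Answer: 3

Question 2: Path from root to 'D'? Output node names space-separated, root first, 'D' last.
Walk down from root: C -> H -> D

Answer: C H D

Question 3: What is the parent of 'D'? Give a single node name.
Answer: H

Derivation:
Scan adjacency: D appears as child of H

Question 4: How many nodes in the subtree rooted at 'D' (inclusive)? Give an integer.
Subtree rooted at D contains: B, D, E, G
Count = 4

Answer: 4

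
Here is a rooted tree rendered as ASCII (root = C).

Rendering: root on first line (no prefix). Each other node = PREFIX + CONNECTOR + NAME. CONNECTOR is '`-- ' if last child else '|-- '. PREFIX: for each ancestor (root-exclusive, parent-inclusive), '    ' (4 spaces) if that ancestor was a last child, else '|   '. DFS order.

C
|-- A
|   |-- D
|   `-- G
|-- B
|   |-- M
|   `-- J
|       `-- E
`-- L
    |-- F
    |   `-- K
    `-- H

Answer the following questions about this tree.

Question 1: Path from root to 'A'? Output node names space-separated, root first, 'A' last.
Walk down from root: C -> A

Answer: C A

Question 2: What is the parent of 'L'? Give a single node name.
Answer: C

Derivation:
Scan adjacency: L appears as child of C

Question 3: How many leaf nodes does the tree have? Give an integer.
Answer: 6

Derivation:
Leaves (nodes with no children): D, E, G, H, K, M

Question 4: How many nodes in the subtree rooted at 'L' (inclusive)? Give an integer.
Answer: 4

Derivation:
Subtree rooted at L contains: F, H, K, L
Count = 4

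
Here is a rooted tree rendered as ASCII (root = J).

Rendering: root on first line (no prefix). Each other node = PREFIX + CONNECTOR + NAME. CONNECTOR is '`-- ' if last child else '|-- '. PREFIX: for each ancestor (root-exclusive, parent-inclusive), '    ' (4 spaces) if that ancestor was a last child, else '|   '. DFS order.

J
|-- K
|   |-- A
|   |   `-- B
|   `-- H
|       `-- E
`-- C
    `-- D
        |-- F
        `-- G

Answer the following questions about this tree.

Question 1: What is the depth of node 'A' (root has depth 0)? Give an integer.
Answer: 2

Derivation:
Path from root to A: J -> K -> A
Depth = number of edges = 2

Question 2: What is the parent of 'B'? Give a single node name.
Answer: A

Derivation:
Scan adjacency: B appears as child of A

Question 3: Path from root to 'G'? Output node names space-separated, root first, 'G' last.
Answer: J C D G

Derivation:
Walk down from root: J -> C -> D -> G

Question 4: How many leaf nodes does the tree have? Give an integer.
Answer: 4

Derivation:
Leaves (nodes with no children): B, E, F, G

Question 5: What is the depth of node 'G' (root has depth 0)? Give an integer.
Path from root to G: J -> C -> D -> G
Depth = number of edges = 3

Answer: 3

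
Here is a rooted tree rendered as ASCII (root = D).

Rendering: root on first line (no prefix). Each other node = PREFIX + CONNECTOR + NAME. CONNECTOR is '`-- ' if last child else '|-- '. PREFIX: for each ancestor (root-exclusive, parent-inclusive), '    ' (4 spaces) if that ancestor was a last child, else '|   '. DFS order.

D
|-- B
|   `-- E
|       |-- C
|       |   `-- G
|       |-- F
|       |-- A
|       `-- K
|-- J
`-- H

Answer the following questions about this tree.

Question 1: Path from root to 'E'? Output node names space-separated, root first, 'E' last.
Answer: D B E

Derivation:
Walk down from root: D -> B -> E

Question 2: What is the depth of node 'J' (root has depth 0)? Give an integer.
Path from root to J: D -> J
Depth = number of edges = 1

Answer: 1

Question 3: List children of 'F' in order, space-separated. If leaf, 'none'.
Answer: none

Derivation:
Node F's children (from adjacency): (leaf)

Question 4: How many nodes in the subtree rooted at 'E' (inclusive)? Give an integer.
Subtree rooted at E contains: A, C, E, F, G, K
Count = 6

Answer: 6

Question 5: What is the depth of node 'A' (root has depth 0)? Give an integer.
Answer: 3

Derivation:
Path from root to A: D -> B -> E -> A
Depth = number of edges = 3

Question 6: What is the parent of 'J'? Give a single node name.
Scan adjacency: J appears as child of D

Answer: D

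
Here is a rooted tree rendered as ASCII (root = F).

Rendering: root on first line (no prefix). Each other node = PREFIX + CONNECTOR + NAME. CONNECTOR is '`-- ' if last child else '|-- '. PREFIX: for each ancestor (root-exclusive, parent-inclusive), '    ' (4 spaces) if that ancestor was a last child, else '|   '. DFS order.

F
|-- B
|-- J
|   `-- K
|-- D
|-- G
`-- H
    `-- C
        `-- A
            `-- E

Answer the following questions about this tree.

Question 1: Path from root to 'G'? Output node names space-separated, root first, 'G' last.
Answer: F G

Derivation:
Walk down from root: F -> G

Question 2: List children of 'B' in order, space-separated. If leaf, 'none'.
Answer: none

Derivation:
Node B's children (from adjacency): (leaf)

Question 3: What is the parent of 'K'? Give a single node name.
Answer: J

Derivation:
Scan adjacency: K appears as child of J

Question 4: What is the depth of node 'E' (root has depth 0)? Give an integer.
Answer: 4

Derivation:
Path from root to E: F -> H -> C -> A -> E
Depth = number of edges = 4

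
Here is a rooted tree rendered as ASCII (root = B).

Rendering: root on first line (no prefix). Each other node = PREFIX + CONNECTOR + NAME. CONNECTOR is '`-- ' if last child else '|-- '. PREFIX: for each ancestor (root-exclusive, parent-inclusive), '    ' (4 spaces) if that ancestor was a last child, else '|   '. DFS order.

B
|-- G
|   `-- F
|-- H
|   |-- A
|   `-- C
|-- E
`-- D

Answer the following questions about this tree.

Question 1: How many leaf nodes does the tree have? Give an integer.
Answer: 5

Derivation:
Leaves (nodes with no children): A, C, D, E, F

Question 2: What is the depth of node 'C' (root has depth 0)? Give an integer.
Answer: 2

Derivation:
Path from root to C: B -> H -> C
Depth = number of edges = 2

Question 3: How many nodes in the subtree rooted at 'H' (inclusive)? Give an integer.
Subtree rooted at H contains: A, C, H
Count = 3

Answer: 3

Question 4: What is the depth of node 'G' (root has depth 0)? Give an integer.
Answer: 1

Derivation:
Path from root to G: B -> G
Depth = number of edges = 1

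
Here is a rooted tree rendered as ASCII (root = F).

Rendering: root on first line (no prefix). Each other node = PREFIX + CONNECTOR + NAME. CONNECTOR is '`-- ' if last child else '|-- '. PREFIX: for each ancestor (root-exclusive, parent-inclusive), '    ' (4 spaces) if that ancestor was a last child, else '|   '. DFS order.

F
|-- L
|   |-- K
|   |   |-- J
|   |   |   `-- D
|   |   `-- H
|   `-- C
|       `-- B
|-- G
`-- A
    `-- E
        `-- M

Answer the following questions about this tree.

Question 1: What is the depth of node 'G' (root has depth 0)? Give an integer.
Answer: 1

Derivation:
Path from root to G: F -> G
Depth = number of edges = 1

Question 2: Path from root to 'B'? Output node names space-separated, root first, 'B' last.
Answer: F L C B

Derivation:
Walk down from root: F -> L -> C -> B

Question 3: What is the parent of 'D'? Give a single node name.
Answer: J

Derivation:
Scan adjacency: D appears as child of J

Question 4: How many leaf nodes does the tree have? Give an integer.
Leaves (nodes with no children): B, D, G, H, M

Answer: 5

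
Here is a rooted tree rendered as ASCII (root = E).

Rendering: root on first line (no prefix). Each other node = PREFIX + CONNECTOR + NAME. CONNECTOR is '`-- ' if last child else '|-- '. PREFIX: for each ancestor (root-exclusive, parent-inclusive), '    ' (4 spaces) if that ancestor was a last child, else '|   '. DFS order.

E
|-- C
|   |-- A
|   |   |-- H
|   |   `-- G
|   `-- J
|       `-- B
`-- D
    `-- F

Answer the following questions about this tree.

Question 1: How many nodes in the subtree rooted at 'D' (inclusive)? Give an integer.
Answer: 2

Derivation:
Subtree rooted at D contains: D, F
Count = 2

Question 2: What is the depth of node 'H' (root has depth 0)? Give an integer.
Answer: 3

Derivation:
Path from root to H: E -> C -> A -> H
Depth = number of edges = 3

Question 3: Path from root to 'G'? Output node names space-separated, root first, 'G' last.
Answer: E C A G

Derivation:
Walk down from root: E -> C -> A -> G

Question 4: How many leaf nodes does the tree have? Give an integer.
Answer: 4

Derivation:
Leaves (nodes with no children): B, F, G, H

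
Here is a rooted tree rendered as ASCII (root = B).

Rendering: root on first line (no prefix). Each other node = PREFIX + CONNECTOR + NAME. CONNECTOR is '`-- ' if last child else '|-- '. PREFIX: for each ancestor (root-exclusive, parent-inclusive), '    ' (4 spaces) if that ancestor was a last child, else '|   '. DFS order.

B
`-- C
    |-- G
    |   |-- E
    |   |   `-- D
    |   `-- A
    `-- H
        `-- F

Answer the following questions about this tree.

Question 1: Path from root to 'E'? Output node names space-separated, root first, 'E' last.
Answer: B C G E

Derivation:
Walk down from root: B -> C -> G -> E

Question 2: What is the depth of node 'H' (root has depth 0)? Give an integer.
Path from root to H: B -> C -> H
Depth = number of edges = 2

Answer: 2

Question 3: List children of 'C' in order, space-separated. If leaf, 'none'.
Answer: G H

Derivation:
Node C's children (from adjacency): G, H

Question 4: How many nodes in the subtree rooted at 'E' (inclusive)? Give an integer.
Subtree rooted at E contains: D, E
Count = 2

Answer: 2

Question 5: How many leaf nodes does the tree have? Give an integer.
Leaves (nodes with no children): A, D, F

Answer: 3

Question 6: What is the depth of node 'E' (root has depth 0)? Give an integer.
Answer: 3

Derivation:
Path from root to E: B -> C -> G -> E
Depth = number of edges = 3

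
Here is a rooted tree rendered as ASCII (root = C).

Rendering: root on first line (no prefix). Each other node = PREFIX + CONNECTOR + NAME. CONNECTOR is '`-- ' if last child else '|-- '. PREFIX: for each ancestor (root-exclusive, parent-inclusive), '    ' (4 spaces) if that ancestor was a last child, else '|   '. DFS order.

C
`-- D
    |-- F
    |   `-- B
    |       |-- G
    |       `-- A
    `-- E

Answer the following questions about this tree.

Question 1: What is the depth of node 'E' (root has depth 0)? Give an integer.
Path from root to E: C -> D -> E
Depth = number of edges = 2

Answer: 2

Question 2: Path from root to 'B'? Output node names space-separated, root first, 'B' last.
Walk down from root: C -> D -> F -> B

Answer: C D F B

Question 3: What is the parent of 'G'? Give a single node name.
Scan adjacency: G appears as child of B

Answer: B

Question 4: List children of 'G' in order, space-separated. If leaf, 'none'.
Node G's children (from adjacency): (leaf)

Answer: none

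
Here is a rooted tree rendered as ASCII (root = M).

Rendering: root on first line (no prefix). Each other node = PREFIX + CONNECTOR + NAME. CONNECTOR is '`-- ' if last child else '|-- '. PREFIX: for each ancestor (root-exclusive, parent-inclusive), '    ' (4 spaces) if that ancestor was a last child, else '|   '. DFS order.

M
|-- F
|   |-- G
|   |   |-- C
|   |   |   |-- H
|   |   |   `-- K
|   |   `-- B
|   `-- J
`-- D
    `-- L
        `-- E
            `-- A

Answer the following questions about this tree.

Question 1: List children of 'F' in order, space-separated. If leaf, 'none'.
Answer: G J

Derivation:
Node F's children (from adjacency): G, J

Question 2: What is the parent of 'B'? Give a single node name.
Scan adjacency: B appears as child of G

Answer: G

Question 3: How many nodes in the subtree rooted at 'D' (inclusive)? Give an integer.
Answer: 4

Derivation:
Subtree rooted at D contains: A, D, E, L
Count = 4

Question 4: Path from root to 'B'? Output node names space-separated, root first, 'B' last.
Answer: M F G B

Derivation:
Walk down from root: M -> F -> G -> B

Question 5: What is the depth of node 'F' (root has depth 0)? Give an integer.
Answer: 1

Derivation:
Path from root to F: M -> F
Depth = number of edges = 1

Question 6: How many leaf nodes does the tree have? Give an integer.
Leaves (nodes with no children): A, B, H, J, K

Answer: 5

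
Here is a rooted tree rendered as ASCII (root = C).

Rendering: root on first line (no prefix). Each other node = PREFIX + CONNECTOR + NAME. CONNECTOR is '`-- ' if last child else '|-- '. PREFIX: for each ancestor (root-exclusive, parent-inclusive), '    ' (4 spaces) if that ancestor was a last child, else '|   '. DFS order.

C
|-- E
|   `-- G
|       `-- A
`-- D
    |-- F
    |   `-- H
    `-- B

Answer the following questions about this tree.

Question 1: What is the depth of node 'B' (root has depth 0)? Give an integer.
Path from root to B: C -> D -> B
Depth = number of edges = 2

Answer: 2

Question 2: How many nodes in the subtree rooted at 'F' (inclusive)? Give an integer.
Answer: 2

Derivation:
Subtree rooted at F contains: F, H
Count = 2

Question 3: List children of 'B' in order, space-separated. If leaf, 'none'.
Node B's children (from adjacency): (leaf)

Answer: none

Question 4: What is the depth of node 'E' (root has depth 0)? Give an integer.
Path from root to E: C -> E
Depth = number of edges = 1

Answer: 1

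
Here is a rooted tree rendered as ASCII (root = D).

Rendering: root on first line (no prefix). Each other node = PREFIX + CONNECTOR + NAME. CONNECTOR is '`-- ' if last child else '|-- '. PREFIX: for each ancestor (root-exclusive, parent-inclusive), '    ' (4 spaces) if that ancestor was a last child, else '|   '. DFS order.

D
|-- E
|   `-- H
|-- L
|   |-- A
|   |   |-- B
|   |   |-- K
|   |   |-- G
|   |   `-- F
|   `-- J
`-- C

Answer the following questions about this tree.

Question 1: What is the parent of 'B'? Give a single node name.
Answer: A

Derivation:
Scan adjacency: B appears as child of A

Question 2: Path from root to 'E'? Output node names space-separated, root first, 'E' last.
Walk down from root: D -> E

Answer: D E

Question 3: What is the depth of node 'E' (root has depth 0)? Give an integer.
Path from root to E: D -> E
Depth = number of edges = 1

Answer: 1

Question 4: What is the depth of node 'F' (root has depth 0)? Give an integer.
Path from root to F: D -> L -> A -> F
Depth = number of edges = 3

Answer: 3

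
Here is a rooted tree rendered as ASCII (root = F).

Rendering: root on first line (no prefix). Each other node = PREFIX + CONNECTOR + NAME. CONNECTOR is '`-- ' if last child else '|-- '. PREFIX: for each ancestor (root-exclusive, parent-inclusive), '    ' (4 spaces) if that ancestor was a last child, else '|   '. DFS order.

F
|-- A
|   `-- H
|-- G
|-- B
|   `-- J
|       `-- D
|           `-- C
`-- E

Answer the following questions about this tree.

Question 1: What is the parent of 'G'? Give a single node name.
Scan adjacency: G appears as child of F

Answer: F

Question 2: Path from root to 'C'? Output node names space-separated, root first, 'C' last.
Walk down from root: F -> B -> J -> D -> C

Answer: F B J D C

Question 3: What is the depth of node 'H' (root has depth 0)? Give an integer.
Answer: 2

Derivation:
Path from root to H: F -> A -> H
Depth = number of edges = 2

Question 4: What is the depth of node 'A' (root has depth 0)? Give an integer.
Answer: 1

Derivation:
Path from root to A: F -> A
Depth = number of edges = 1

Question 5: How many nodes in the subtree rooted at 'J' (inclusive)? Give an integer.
Answer: 3

Derivation:
Subtree rooted at J contains: C, D, J
Count = 3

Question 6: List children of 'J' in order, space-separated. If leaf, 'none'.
Node J's children (from adjacency): D

Answer: D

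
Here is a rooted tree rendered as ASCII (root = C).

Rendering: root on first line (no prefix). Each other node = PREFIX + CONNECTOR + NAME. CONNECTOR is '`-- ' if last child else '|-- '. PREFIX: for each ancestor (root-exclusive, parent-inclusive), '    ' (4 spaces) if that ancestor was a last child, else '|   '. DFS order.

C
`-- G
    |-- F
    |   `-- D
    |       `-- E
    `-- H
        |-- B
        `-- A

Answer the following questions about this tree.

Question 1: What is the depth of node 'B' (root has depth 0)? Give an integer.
Answer: 3

Derivation:
Path from root to B: C -> G -> H -> B
Depth = number of edges = 3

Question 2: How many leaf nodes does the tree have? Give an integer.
Answer: 3

Derivation:
Leaves (nodes with no children): A, B, E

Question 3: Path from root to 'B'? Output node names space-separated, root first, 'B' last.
Walk down from root: C -> G -> H -> B

Answer: C G H B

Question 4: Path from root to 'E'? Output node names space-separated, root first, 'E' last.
Answer: C G F D E

Derivation:
Walk down from root: C -> G -> F -> D -> E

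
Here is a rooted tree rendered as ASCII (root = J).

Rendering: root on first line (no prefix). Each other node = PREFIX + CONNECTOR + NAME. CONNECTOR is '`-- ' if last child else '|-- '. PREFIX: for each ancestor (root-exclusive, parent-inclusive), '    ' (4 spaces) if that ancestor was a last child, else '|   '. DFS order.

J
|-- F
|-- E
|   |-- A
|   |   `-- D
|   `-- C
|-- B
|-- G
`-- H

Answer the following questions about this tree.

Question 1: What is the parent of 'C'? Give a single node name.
Answer: E

Derivation:
Scan adjacency: C appears as child of E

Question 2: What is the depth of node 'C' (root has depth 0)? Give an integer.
Answer: 2

Derivation:
Path from root to C: J -> E -> C
Depth = number of edges = 2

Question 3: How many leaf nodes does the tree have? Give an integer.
Leaves (nodes with no children): B, C, D, F, G, H

Answer: 6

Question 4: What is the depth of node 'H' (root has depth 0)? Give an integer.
Path from root to H: J -> H
Depth = number of edges = 1

Answer: 1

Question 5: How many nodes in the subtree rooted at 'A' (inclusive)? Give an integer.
Answer: 2

Derivation:
Subtree rooted at A contains: A, D
Count = 2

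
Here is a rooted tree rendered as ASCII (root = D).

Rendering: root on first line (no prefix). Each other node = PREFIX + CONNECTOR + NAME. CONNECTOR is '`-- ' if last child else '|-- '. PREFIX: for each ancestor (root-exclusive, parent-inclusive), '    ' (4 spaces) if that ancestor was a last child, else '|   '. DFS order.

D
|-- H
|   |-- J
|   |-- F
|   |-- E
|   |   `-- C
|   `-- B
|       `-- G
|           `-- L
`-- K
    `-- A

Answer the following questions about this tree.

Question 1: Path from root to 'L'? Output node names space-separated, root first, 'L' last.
Walk down from root: D -> H -> B -> G -> L

Answer: D H B G L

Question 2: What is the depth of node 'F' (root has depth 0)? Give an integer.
Answer: 2

Derivation:
Path from root to F: D -> H -> F
Depth = number of edges = 2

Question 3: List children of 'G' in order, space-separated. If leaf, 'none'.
Answer: L

Derivation:
Node G's children (from adjacency): L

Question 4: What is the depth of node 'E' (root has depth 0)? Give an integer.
Path from root to E: D -> H -> E
Depth = number of edges = 2

Answer: 2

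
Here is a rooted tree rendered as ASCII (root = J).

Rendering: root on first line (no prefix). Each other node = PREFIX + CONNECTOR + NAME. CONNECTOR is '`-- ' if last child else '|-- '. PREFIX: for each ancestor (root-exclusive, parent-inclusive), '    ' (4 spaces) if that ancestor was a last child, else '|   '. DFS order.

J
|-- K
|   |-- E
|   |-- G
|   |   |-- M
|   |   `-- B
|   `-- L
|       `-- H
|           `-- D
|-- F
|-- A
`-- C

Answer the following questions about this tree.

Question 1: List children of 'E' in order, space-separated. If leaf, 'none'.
Node E's children (from adjacency): (leaf)

Answer: none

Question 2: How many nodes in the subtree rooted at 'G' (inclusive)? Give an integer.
Answer: 3

Derivation:
Subtree rooted at G contains: B, G, M
Count = 3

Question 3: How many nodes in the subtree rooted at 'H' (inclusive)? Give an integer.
Subtree rooted at H contains: D, H
Count = 2

Answer: 2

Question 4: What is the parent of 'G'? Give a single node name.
Answer: K

Derivation:
Scan adjacency: G appears as child of K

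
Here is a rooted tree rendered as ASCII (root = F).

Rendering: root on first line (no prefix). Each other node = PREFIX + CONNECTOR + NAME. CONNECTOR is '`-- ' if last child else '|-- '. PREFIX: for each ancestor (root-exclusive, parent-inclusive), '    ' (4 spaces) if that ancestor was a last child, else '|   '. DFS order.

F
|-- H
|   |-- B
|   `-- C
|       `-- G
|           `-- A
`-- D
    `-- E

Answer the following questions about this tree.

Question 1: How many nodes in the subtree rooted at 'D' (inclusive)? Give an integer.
Answer: 2

Derivation:
Subtree rooted at D contains: D, E
Count = 2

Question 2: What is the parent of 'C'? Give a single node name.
Scan adjacency: C appears as child of H

Answer: H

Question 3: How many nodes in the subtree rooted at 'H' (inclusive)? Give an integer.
Answer: 5

Derivation:
Subtree rooted at H contains: A, B, C, G, H
Count = 5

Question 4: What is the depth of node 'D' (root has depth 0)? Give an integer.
Path from root to D: F -> D
Depth = number of edges = 1

Answer: 1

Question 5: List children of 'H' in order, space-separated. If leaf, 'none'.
Node H's children (from adjacency): B, C

Answer: B C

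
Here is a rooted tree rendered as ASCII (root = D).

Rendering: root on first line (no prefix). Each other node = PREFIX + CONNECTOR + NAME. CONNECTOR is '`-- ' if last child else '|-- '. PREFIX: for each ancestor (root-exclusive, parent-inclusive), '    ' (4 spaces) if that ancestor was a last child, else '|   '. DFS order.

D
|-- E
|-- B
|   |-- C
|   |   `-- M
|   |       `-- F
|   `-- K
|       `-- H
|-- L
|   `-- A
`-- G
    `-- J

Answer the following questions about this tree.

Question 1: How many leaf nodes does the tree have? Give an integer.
Answer: 5

Derivation:
Leaves (nodes with no children): A, E, F, H, J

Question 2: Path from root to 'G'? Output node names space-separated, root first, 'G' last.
Answer: D G

Derivation:
Walk down from root: D -> G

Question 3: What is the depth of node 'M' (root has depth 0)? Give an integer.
Answer: 3

Derivation:
Path from root to M: D -> B -> C -> M
Depth = number of edges = 3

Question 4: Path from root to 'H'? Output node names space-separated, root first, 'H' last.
Answer: D B K H

Derivation:
Walk down from root: D -> B -> K -> H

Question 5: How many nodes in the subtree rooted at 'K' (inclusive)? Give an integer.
Answer: 2

Derivation:
Subtree rooted at K contains: H, K
Count = 2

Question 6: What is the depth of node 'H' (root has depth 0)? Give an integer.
Answer: 3

Derivation:
Path from root to H: D -> B -> K -> H
Depth = number of edges = 3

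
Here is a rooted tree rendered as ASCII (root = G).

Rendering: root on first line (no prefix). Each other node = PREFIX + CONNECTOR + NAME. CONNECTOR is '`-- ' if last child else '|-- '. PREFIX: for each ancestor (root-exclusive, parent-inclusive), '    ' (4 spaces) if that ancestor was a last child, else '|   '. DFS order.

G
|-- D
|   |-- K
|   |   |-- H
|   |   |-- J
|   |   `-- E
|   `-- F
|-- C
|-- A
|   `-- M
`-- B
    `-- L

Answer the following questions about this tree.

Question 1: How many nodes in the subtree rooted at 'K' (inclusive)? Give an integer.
Answer: 4

Derivation:
Subtree rooted at K contains: E, H, J, K
Count = 4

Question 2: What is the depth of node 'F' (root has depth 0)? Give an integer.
Path from root to F: G -> D -> F
Depth = number of edges = 2

Answer: 2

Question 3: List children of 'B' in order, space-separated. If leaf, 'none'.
Node B's children (from adjacency): L

Answer: L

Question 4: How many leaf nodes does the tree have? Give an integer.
Leaves (nodes with no children): C, E, F, H, J, L, M

Answer: 7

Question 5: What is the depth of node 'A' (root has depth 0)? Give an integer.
Path from root to A: G -> A
Depth = number of edges = 1

Answer: 1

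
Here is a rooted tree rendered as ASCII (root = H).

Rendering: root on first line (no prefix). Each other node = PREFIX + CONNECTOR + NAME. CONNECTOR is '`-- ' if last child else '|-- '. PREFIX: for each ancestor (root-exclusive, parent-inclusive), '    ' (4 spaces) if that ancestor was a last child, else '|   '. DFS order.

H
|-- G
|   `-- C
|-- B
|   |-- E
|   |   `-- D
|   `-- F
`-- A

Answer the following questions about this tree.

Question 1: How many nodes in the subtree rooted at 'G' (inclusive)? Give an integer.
Subtree rooted at G contains: C, G
Count = 2

Answer: 2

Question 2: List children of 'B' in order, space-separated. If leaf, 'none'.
Answer: E F

Derivation:
Node B's children (from adjacency): E, F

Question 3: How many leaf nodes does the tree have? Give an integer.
Leaves (nodes with no children): A, C, D, F

Answer: 4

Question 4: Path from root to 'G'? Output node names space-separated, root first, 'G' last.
Walk down from root: H -> G

Answer: H G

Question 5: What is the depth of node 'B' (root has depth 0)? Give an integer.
Answer: 1

Derivation:
Path from root to B: H -> B
Depth = number of edges = 1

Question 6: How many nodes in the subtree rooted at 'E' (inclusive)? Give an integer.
Subtree rooted at E contains: D, E
Count = 2

Answer: 2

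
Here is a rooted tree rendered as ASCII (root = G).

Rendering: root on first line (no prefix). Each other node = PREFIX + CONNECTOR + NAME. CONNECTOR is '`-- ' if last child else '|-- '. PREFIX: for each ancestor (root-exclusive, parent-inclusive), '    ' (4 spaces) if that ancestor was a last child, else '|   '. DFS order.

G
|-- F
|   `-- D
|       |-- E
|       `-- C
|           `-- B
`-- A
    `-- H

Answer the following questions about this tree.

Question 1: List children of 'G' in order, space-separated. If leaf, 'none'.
Answer: F A

Derivation:
Node G's children (from adjacency): F, A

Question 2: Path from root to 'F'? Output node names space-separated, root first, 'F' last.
Answer: G F

Derivation:
Walk down from root: G -> F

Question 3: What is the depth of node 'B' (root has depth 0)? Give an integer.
Answer: 4

Derivation:
Path from root to B: G -> F -> D -> C -> B
Depth = number of edges = 4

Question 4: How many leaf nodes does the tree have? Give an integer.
Answer: 3

Derivation:
Leaves (nodes with no children): B, E, H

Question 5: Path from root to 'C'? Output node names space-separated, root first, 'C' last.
Walk down from root: G -> F -> D -> C

Answer: G F D C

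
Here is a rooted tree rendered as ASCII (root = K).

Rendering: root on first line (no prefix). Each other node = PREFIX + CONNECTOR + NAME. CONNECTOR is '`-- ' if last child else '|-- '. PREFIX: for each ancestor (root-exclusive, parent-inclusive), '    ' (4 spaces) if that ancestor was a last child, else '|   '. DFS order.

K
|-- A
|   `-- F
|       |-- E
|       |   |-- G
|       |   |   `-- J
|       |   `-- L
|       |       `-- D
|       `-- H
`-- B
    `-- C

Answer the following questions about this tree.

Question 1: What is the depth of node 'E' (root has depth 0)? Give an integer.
Path from root to E: K -> A -> F -> E
Depth = number of edges = 3

Answer: 3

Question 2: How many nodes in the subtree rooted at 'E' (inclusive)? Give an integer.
Subtree rooted at E contains: D, E, G, J, L
Count = 5

Answer: 5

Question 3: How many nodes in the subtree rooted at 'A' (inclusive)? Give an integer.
Answer: 8

Derivation:
Subtree rooted at A contains: A, D, E, F, G, H, J, L
Count = 8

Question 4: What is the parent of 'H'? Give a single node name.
Answer: F

Derivation:
Scan adjacency: H appears as child of F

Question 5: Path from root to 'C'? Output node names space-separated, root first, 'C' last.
Walk down from root: K -> B -> C

Answer: K B C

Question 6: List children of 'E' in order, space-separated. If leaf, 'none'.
Answer: G L

Derivation:
Node E's children (from adjacency): G, L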